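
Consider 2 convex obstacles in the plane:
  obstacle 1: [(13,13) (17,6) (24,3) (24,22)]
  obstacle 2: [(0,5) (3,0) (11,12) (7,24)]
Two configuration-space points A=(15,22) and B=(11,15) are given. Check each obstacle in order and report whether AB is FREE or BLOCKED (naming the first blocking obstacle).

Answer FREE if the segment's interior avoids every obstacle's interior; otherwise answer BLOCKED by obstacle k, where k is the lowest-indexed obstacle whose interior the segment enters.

Obstacle 1 [(13,13) (17,6) (24,3) (24,22)]:
  edge (13,13)–(17,6): clear
  edge (17,6)–(24,3): clear
  edge (24,3)–(24,22): clear
  edge (24,22)–(13,13): clear
  midpoint (13,37/2) outside
  → clear
Obstacle 2 [(0,5) (3,0) (11,12) (7,24)]:
  edge (0,5)–(3,0): clear
  edge (3,0)–(11,12): clear
  edge (11,12)–(7,24): clear
  edge (7,24)–(0,5): clear
  midpoint (13,37/2) outside
  → clear

FREE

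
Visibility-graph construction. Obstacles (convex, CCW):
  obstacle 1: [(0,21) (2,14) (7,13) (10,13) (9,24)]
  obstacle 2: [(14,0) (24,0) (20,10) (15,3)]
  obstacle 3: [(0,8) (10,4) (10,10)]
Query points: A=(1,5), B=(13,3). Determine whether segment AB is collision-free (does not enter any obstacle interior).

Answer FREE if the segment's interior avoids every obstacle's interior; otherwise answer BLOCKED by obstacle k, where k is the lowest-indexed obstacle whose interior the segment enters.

FREE

Obstacle 1 [(0,21) (2,14) (7,13) (10,13) (9,24)]:
  edge (0,21)–(2,14): clear
  edge (2,14)–(7,13): clear
  edge (7,13)–(10,13): clear
  edge (10,13)–(9,24): clear
  edge (9,24)–(0,21): clear
  midpoint (7,4) outside
  → clear
Obstacle 2 [(14,0) (24,0) (20,10) (15,3)]:
  edge (14,0)–(24,0): clear
  edge (24,0)–(20,10): clear
  edge (20,10)–(15,3): clear
  edge (15,3)–(14,0): clear
  midpoint (7,4) outside
  → clear
Obstacle 3 [(0,8) (10,4) (10,10)]:
  edge (0,8)–(10,4): clear
  edge (10,4)–(10,10): clear
  edge (10,10)–(0,8): clear
  midpoint (7,4) outside
  → clear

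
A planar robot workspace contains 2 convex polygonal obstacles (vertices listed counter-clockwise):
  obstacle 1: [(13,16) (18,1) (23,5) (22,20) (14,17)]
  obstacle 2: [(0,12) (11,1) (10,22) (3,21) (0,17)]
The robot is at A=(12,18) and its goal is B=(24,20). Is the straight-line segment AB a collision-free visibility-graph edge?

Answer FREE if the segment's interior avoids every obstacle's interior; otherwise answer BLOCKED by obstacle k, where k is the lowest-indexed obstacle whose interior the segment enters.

BLOCKED by obstacle 1

Obstacle 1 [(13,16) (18,1) (23,5) (22,20) (14,17)]:
  edge (13,16)–(18,1): clear
  edge (18,1)–(23,5): clear
  edge (23,5)–(22,20): crosses AB
  edge (22,20)–(14,17): crosses AB
  edge (14,17)–(13,16): clear
  → BLOCKED
Obstacle 2 [(0,12) (11,1) (10,22) (3,21) (0,17)]:
  edge (0,12)–(11,1): clear
  edge (11,1)–(10,22): clear
  edge (10,22)–(3,21): clear
  edge (3,21)–(0,17): clear
  edge (0,17)–(0,12): clear
  midpoint (18,19) outside
  → clear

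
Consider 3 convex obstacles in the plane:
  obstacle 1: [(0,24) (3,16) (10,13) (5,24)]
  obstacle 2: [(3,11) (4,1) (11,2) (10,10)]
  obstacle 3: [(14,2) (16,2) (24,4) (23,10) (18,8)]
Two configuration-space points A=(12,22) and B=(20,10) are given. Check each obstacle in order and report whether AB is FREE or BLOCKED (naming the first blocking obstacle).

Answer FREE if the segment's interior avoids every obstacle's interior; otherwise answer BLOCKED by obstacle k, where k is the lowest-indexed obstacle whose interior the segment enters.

Obstacle 1 [(0,24) (3,16) (10,13) (5,24)]:
  edge (0,24)–(3,16): clear
  edge (3,16)–(10,13): clear
  edge (10,13)–(5,24): clear
  edge (5,24)–(0,24): clear
  midpoint (16,16) outside
  → clear
Obstacle 2 [(3,11) (4,1) (11,2) (10,10)]:
  edge (3,11)–(4,1): clear
  edge (4,1)–(11,2): clear
  edge (11,2)–(10,10): clear
  edge (10,10)–(3,11): clear
  midpoint (16,16) outside
  → clear
Obstacle 3 [(14,2) (16,2) (24,4) (23,10) (18,8)]:
  edge (14,2)–(16,2): clear
  edge (16,2)–(24,4): clear
  edge (24,4)–(23,10): clear
  edge (23,10)–(18,8): clear
  edge (18,8)–(14,2): clear
  midpoint (16,16) outside
  → clear

FREE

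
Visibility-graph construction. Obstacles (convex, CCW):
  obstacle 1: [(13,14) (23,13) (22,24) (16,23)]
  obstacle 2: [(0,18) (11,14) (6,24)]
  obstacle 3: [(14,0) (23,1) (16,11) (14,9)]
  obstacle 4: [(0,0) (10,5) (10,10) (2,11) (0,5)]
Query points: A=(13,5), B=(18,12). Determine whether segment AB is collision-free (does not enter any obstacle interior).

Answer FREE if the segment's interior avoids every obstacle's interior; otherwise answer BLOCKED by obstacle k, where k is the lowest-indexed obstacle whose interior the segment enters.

Obstacle 1 [(13,14) (23,13) (22,24) (16,23)]:
  edge (13,14)–(23,13): clear
  edge (23,13)–(22,24): clear
  edge (22,24)–(16,23): clear
  edge (16,23)–(13,14): clear
  midpoint (31/2,17/2) outside
  → clear
Obstacle 2 [(0,18) (11,14) (6,24)]:
  edge (0,18)–(11,14): clear
  edge (11,14)–(6,24): clear
  edge (6,24)–(0,18): clear
  midpoint (31/2,17/2) outside
  → clear
Obstacle 3 [(14,0) (23,1) (16,11) (14,9)]:
  edge (14,0)–(23,1): clear
  edge (23,1)–(16,11): crosses AB
  edge (16,11)–(14,9): clear
  edge (14,9)–(14,0): crosses AB
  → BLOCKED
Obstacle 4 [(0,0) (10,5) (10,10) (2,11) (0,5)]:
  edge (0,0)–(10,5): clear
  edge (10,5)–(10,10): clear
  edge (10,10)–(2,11): clear
  edge (2,11)–(0,5): clear
  edge (0,5)–(0,0): clear
  midpoint (31/2,17/2) outside
  → clear

BLOCKED by obstacle 3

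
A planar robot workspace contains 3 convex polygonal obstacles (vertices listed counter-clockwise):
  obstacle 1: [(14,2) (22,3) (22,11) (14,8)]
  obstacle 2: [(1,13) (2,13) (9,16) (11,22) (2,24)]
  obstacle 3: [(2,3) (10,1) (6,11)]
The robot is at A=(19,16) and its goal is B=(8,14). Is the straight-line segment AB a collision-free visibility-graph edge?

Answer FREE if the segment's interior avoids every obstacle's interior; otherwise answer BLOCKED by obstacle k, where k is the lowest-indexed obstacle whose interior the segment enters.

FREE

Obstacle 1 [(14,2) (22,3) (22,11) (14,8)]:
  edge (14,2)–(22,3): clear
  edge (22,3)–(22,11): clear
  edge (22,11)–(14,8): clear
  edge (14,8)–(14,2): clear
  midpoint (27/2,15) outside
  → clear
Obstacle 2 [(1,13) (2,13) (9,16) (11,22) (2,24)]:
  edge (1,13)–(2,13): clear
  edge (2,13)–(9,16): clear
  edge (9,16)–(11,22): clear
  edge (11,22)–(2,24): clear
  edge (2,24)–(1,13): clear
  midpoint (27/2,15) outside
  → clear
Obstacle 3 [(2,3) (10,1) (6,11)]:
  edge (2,3)–(10,1): clear
  edge (10,1)–(6,11): clear
  edge (6,11)–(2,3): clear
  midpoint (27/2,15) outside
  → clear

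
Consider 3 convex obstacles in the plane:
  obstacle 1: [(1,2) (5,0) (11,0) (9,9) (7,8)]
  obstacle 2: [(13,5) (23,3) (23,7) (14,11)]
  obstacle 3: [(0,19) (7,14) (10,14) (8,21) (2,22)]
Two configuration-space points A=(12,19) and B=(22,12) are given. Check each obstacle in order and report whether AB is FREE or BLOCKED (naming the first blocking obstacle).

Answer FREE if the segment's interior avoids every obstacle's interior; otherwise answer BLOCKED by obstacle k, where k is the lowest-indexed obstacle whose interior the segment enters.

FREE

Obstacle 1 [(1,2) (5,0) (11,0) (9,9) (7,8)]:
  edge (1,2)–(5,0): clear
  edge (5,0)–(11,0): clear
  edge (11,0)–(9,9): clear
  edge (9,9)–(7,8): clear
  edge (7,8)–(1,2): clear
  midpoint (17,31/2) outside
  → clear
Obstacle 2 [(13,5) (23,3) (23,7) (14,11)]:
  edge (13,5)–(23,3): clear
  edge (23,3)–(23,7): clear
  edge (23,7)–(14,11): clear
  edge (14,11)–(13,5): clear
  midpoint (17,31/2) outside
  → clear
Obstacle 3 [(0,19) (7,14) (10,14) (8,21) (2,22)]:
  edge (0,19)–(7,14): clear
  edge (7,14)–(10,14): clear
  edge (10,14)–(8,21): clear
  edge (8,21)–(2,22): clear
  edge (2,22)–(0,19): clear
  midpoint (17,31/2) outside
  → clear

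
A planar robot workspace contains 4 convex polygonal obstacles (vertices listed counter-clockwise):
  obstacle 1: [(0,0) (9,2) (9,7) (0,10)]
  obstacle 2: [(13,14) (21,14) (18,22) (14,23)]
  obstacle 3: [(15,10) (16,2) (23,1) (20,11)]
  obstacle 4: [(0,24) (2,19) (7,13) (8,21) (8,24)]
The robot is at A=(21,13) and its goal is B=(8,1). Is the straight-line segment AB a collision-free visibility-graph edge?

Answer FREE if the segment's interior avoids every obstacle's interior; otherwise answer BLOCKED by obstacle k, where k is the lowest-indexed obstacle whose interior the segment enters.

BLOCKED by obstacle 3

Obstacle 1 [(0,0) (9,2) (9,7) (0,10)]:
  edge (0,0)–(9,2): clear
  edge (9,2)–(9,7): clear
  edge (9,7)–(0,10): clear
  edge (0,10)–(0,0): clear
  midpoint (29/2,7) outside
  → clear
Obstacle 2 [(13,14) (21,14) (18,22) (14,23)]:
  edge (13,14)–(21,14): clear
  edge (21,14)–(18,22): clear
  edge (18,22)–(14,23): clear
  edge (14,23)–(13,14): clear
  midpoint (29/2,7) outside
  → clear
Obstacle 3 [(15,10) (16,2) (23,1) (20,11)]:
  edge (15,10)–(16,2): crosses AB
  edge (16,2)–(23,1): clear
  edge (23,1)–(20,11): clear
  edge (20,11)–(15,10): crosses AB
  → BLOCKED
Obstacle 4 [(0,24) (2,19) (7,13) (8,21) (8,24)]:
  edge (0,24)–(2,19): clear
  edge (2,19)–(7,13): clear
  edge (7,13)–(8,21): clear
  edge (8,21)–(8,24): clear
  edge (8,24)–(0,24): clear
  midpoint (29/2,7) outside
  → clear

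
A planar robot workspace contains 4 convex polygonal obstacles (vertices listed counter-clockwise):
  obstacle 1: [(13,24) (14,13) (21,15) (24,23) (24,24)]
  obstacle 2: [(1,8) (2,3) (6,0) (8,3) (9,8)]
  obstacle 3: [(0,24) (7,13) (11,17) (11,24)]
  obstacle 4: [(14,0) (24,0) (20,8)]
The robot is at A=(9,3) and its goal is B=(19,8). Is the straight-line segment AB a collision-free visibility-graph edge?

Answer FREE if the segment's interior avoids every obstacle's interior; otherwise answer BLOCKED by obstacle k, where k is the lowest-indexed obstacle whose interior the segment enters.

Obstacle 1 [(13,24) (14,13) (21,15) (24,23) (24,24)]:
  edge (13,24)–(14,13): clear
  edge (14,13)–(21,15): clear
  edge (21,15)–(24,23): clear
  edge (24,23)–(24,24): clear
  edge (24,24)–(13,24): clear
  midpoint (14,11/2) outside
  → clear
Obstacle 2 [(1,8) (2,3) (6,0) (8,3) (9,8)]:
  edge (1,8)–(2,3): clear
  edge (2,3)–(6,0): clear
  edge (6,0)–(8,3): clear
  edge (8,3)–(9,8): clear
  edge (9,8)–(1,8): clear
  midpoint (14,11/2) outside
  → clear
Obstacle 3 [(0,24) (7,13) (11,17) (11,24)]:
  edge (0,24)–(7,13): clear
  edge (7,13)–(11,17): clear
  edge (11,17)–(11,24): clear
  edge (11,24)–(0,24): clear
  midpoint (14,11/2) outside
  → clear
Obstacle 4 [(14,0) (24,0) (20,8)]:
  edge (14,0)–(24,0): clear
  edge (24,0)–(20,8): clear
  edge (20,8)–(14,0): clear
  midpoint (14,11/2) outside
  → clear

FREE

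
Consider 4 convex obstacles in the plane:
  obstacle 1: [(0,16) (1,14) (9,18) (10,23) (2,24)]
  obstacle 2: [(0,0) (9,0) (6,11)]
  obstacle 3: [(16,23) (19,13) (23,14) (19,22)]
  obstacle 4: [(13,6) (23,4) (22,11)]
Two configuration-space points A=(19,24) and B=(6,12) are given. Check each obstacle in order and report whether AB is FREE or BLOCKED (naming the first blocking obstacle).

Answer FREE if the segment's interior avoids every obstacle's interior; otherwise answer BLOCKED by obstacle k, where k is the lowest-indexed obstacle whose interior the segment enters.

BLOCKED by obstacle 3

Obstacle 1 [(0,16) (1,14) (9,18) (10,23) (2,24)]:
  edge (0,16)–(1,14): clear
  edge (1,14)–(9,18): clear
  edge (9,18)–(10,23): clear
  edge (10,23)–(2,24): clear
  edge (2,24)–(0,16): clear
  midpoint (25/2,18) outside
  → clear
Obstacle 2 [(0,0) (9,0) (6,11)]:
  edge (0,0)–(9,0): clear
  edge (9,0)–(6,11): clear
  edge (6,11)–(0,0): clear
  midpoint (25/2,18) outside
  → clear
Obstacle 3 [(16,23) (19,13) (23,14) (19,22)]:
  edge (16,23)–(19,13): crosses AB
  edge (19,13)–(23,14): clear
  edge (23,14)–(19,22): clear
  edge (19,22)–(16,23): crosses AB
  → BLOCKED
Obstacle 4 [(13,6) (23,4) (22,11)]:
  edge (13,6)–(23,4): clear
  edge (23,4)–(22,11): clear
  edge (22,11)–(13,6): clear
  midpoint (25/2,18) outside
  → clear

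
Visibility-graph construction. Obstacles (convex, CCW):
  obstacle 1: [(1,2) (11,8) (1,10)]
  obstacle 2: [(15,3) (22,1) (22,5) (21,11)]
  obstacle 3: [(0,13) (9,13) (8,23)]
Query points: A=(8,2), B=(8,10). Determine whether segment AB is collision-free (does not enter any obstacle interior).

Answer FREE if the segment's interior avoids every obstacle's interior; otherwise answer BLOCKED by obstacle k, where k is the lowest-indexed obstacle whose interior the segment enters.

Obstacle 1 [(1,2) (11,8) (1,10)]:
  edge (1,2)–(11,8): crosses AB
  edge (11,8)–(1,10): crosses AB
  edge (1,10)–(1,2): clear
  → BLOCKED
Obstacle 2 [(15,3) (22,1) (22,5) (21,11)]:
  edge (15,3)–(22,1): clear
  edge (22,1)–(22,5): clear
  edge (22,5)–(21,11): clear
  edge (21,11)–(15,3): clear
  midpoint (8,6) outside
  → clear
Obstacle 3 [(0,13) (9,13) (8,23)]:
  edge (0,13)–(9,13): clear
  edge (9,13)–(8,23): clear
  edge (8,23)–(0,13): clear
  midpoint (8,6) outside
  → clear

BLOCKED by obstacle 1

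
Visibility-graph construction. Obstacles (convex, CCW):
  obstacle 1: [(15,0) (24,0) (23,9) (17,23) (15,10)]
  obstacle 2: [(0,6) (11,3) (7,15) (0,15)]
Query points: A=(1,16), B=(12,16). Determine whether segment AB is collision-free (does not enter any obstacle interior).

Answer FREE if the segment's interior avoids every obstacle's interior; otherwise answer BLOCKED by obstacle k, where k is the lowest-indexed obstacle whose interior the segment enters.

Obstacle 1 [(15,0) (24,0) (23,9) (17,23) (15,10)]:
  edge (15,0)–(24,0): clear
  edge (24,0)–(23,9): clear
  edge (23,9)–(17,23): clear
  edge (17,23)–(15,10): clear
  edge (15,10)–(15,0): clear
  midpoint (13/2,16) outside
  → clear
Obstacle 2 [(0,6) (11,3) (7,15) (0,15)]:
  edge (0,6)–(11,3): clear
  edge (11,3)–(7,15): clear
  edge (7,15)–(0,15): clear
  edge (0,15)–(0,6): clear
  midpoint (13/2,16) outside
  → clear

FREE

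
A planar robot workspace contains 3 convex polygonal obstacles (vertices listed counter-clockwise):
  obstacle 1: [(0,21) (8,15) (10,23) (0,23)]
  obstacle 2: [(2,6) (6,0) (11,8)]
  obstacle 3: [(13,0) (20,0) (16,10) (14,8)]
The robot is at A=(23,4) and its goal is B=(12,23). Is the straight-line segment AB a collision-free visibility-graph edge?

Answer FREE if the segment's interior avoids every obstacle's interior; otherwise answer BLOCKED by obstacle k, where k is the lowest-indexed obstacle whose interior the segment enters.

FREE

Obstacle 1 [(0,21) (8,15) (10,23) (0,23)]:
  edge (0,21)–(8,15): clear
  edge (8,15)–(10,23): clear
  edge (10,23)–(0,23): clear
  edge (0,23)–(0,21): clear
  midpoint (35/2,27/2) outside
  → clear
Obstacle 2 [(2,6) (6,0) (11,8)]:
  edge (2,6)–(6,0): clear
  edge (6,0)–(11,8): clear
  edge (11,8)–(2,6): clear
  midpoint (35/2,27/2) outside
  → clear
Obstacle 3 [(13,0) (20,0) (16,10) (14,8)]:
  edge (13,0)–(20,0): clear
  edge (20,0)–(16,10): clear
  edge (16,10)–(14,8): clear
  edge (14,8)–(13,0): clear
  midpoint (35/2,27/2) outside
  → clear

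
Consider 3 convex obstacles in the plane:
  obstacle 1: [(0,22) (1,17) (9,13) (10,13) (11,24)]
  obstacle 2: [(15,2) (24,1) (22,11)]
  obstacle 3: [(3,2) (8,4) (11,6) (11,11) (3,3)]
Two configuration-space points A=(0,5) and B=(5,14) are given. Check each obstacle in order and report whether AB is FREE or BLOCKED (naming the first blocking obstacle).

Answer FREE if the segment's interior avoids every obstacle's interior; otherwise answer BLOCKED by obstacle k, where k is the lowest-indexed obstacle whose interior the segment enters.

FREE

Obstacle 1 [(0,22) (1,17) (9,13) (10,13) (11,24)]:
  edge (0,22)–(1,17): clear
  edge (1,17)–(9,13): clear
  edge (9,13)–(10,13): clear
  edge (10,13)–(11,24): clear
  edge (11,24)–(0,22): clear
  midpoint (5/2,19/2) outside
  → clear
Obstacle 2 [(15,2) (24,1) (22,11)]:
  edge (15,2)–(24,1): clear
  edge (24,1)–(22,11): clear
  edge (22,11)–(15,2): clear
  midpoint (5/2,19/2) outside
  → clear
Obstacle 3 [(3,2) (8,4) (11,6) (11,11) (3,3)]:
  edge (3,2)–(8,4): clear
  edge (8,4)–(11,6): clear
  edge (11,6)–(11,11): clear
  edge (11,11)–(3,3): clear
  edge (3,3)–(3,2): clear
  midpoint (5/2,19/2) outside
  → clear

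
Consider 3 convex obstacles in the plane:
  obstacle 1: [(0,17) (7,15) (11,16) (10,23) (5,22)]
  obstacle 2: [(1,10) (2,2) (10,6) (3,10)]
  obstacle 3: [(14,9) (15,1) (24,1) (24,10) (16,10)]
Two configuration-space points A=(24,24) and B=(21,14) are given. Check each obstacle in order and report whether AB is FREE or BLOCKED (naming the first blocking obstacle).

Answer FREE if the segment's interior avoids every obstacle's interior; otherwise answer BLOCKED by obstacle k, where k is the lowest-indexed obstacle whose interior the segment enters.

Obstacle 1 [(0,17) (7,15) (11,16) (10,23) (5,22)]:
  edge (0,17)–(7,15): clear
  edge (7,15)–(11,16): clear
  edge (11,16)–(10,23): clear
  edge (10,23)–(5,22): clear
  edge (5,22)–(0,17): clear
  midpoint (45/2,19) outside
  → clear
Obstacle 2 [(1,10) (2,2) (10,6) (3,10)]:
  edge (1,10)–(2,2): clear
  edge (2,2)–(10,6): clear
  edge (10,6)–(3,10): clear
  edge (3,10)–(1,10): clear
  midpoint (45/2,19) outside
  → clear
Obstacle 3 [(14,9) (15,1) (24,1) (24,10) (16,10)]:
  edge (14,9)–(15,1): clear
  edge (15,1)–(24,1): clear
  edge (24,1)–(24,10): clear
  edge (24,10)–(16,10): clear
  edge (16,10)–(14,9): clear
  midpoint (45/2,19) outside
  → clear

FREE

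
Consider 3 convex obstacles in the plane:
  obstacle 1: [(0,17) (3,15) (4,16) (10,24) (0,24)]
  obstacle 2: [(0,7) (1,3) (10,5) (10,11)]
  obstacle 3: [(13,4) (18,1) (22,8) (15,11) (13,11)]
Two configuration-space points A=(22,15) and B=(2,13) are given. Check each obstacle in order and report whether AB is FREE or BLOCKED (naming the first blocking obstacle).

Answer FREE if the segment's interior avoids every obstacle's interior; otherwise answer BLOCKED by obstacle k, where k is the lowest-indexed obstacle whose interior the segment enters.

FREE

Obstacle 1 [(0,17) (3,15) (4,16) (10,24) (0,24)]:
  edge (0,17)–(3,15): clear
  edge (3,15)–(4,16): clear
  edge (4,16)–(10,24): clear
  edge (10,24)–(0,24): clear
  edge (0,24)–(0,17): clear
  midpoint (12,14) outside
  → clear
Obstacle 2 [(0,7) (1,3) (10,5) (10,11)]:
  edge (0,7)–(1,3): clear
  edge (1,3)–(10,5): clear
  edge (10,5)–(10,11): clear
  edge (10,11)–(0,7): clear
  midpoint (12,14) outside
  → clear
Obstacle 3 [(13,4) (18,1) (22,8) (15,11) (13,11)]:
  edge (13,4)–(18,1): clear
  edge (18,1)–(22,8): clear
  edge (22,8)–(15,11): clear
  edge (15,11)–(13,11): clear
  edge (13,11)–(13,4): clear
  midpoint (12,14) outside
  → clear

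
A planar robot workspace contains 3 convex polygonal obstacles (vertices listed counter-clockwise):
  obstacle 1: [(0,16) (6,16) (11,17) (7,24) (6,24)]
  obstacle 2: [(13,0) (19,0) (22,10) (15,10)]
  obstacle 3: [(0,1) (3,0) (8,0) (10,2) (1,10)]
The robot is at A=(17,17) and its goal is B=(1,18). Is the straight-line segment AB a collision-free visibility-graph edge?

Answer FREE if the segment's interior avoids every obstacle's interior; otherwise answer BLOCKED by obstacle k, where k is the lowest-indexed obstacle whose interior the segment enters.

Obstacle 1 [(0,16) (6,16) (11,17) (7,24) (6,24)]:
  edge (0,16)–(6,16): clear
  edge (6,16)–(11,17): clear
  edge (11,17)–(7,24): crosses AB
  edge (7,24)–(6,24): clear
  edge (6,24)–(0,16): crosses AB
  → BLOCKED
Obstacle 2 [(13,0) (19,0) (22,10) (15,10)]:
  edge (13,0)–(19,0): clear
  edge (19,0)–(22,10): clear
  edge (22,10)–(15,10): clear
  edge (15,10)–(13,0): clear
  midpoint (9,35/2) outside
  → clear
Obstacle 3 [(0,1) (3,0) (8,0) (10,2) (1,10)]:
  edge (0,1)–(3,0): clear
  edge (3,0)–(8,0): clear
  edge (8,0)–(10,2): clear
  edge (10,2)–(1,10): clear
  edge (1,10)–(0,1): clear
  midpoint (9,35/2) outside
  → clear

BLOCKED by obstacle 1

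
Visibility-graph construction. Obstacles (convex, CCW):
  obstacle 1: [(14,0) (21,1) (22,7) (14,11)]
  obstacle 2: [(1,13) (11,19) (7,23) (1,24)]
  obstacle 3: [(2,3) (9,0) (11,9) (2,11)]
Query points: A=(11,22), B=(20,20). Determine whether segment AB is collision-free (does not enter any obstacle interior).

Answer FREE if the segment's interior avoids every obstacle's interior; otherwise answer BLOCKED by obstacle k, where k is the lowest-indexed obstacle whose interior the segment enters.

FREE

Obstacle 1 [(14,0) (21,1) (22,7) (14,11)]:
  edge (14,0)–(21,1): clear
  edge (21,1)–(22,7): clear
  edge (22,7)–(14,11): clear
  edge (14,11)–(14,0): clear
  midpoint (31/2,21) outside
  → clear
Obstacle 2 [(1,13) (11,19) (7,23) (1,24)]:
  edge (1,13)–(11,19): clear
  edge (11,19)–(7,23): clear
  edge (7,23)–(1,24): clear
  edge (1,24)–(1,13): clear
  midpoint (31/2,21) outside
  → clear
Obstacle 3 [(2,3) (9,0) (11,9) (2,11)]:
  edge (2,3)–(9,0): clear
  edge (9,0)–(11,9): clear
  edge (11,9)–(2,11): clear
  edge (2,11)–(2,3): clear
  midpoint (31/2,21) outside
  → clear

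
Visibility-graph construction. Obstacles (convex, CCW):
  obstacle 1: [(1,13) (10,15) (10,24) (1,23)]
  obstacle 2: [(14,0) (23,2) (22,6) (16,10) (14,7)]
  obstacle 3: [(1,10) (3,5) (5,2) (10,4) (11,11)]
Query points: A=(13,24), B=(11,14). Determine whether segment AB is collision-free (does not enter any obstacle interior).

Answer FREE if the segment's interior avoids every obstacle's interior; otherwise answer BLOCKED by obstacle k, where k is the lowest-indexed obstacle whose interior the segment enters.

FREE

Obstacle 1 [(1,13) (10,15) (10,24) (1,23)]:
  edge (1,13)–(10,15): clear
  edge (10,15)–(10,24): clear
  edge (10,24)–(1,23): clear
  edge (1,23)–(1,13): clear
  midpoint (12,19) outside
  → clear
Obstacle 2 [(14,0) (23,2) (22,6) (16,10) (14,7)]:
  edge (14,0)–(23,2): clear
  edge (23,2)–(22,6): clear
  edge (22,6)–(16,10): clear
  edge (16,10)–(14,7): clear
  edge (14,7)–(14,0): clear
  midpoint (12,19) outside
  → clear
Obstacle 3 [(1,10) (3,5) (5,2) (10,4) (11,11)]:
  edge (1,10)–(3,5): clear
  edge (3,5)–(5,2): clear
  edge (5,2)–(10,4): clear
  edge (10,4)–(11,11): clear
  edge (11,11)–(1,10): clear
  midpoint (12,19) outside
  → clear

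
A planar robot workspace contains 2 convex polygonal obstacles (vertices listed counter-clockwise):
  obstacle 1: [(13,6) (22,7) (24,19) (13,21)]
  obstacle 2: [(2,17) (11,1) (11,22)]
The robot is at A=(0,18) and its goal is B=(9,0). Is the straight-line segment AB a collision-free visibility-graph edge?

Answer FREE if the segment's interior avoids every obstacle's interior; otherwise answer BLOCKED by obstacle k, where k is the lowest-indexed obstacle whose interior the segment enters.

FREE

Obstacle 1 [(13,6) (22,7) (24,19) (13,21)]:
  edge (13,6)–(22,7): clear
  edge (22,7)–(24,19): clear
  edge (24,19)–(13,21): clear
  edge (13,21)–(13,6): clear
  midpoint (9/2,9) outside
  → clear
Obstacle 2 [(2,17) (11,1) (11,22)]:
  edge (2,17)–(11,1): clear
  edge (11,1)–(11,22): clear
  edge (11,22)–(2,17): clear
  midpoint (9/2,9) outside
  → clear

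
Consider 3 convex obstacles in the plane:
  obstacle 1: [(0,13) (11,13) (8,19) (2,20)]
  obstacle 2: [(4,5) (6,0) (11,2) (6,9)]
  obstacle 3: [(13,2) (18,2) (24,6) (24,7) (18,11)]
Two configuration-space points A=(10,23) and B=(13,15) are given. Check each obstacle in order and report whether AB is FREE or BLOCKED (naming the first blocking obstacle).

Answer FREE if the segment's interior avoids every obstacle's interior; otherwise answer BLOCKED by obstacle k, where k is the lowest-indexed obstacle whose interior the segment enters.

Obstacle 1 [(0,13) (11,13) (8,19) (2,20)]:
  edge (0,13)–(11,13): clear
  edge (11,13)–(8,19): clear
  edge (8,19)–(2,20): clear
  edge (2,20)–(0,13): clear
  midpoint (23/2,19) outside
  → clear
Obstacle 2 [(4,5) (6,0) (11,2) (6,9)]:
  edge (4,5)–(6,0): clear
  edge (6,0)–(11,2): clear
  edge (11,2)–(6,9): clear
  edge (6,9)–(4,5): clear
  midpoint (23/2,19) outside
  → clear
Obstacle 3 [(13,2) (18,2) (24,6) (24,7) (18,11)]:
  edge (13,2)–(18,2): clear
  edge (18,2)–(24,6): clear
  edge (24,6)–(24,7): clear
  edge (24,7)–(18,11): clear
  edge (18,11)–(13,2): clear
  midpoint (23/2,19) outside
  → clear

FREE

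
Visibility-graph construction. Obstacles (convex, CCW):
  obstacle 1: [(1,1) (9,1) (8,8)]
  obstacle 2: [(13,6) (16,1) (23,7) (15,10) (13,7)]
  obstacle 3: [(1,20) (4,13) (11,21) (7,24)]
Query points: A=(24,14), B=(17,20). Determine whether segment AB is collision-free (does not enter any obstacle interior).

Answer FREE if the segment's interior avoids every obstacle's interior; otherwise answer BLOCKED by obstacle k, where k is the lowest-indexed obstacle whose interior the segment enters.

FREE

Obstacle 1 [(1,1) (9,1) (8,8)]:
  edge (1,1)–(9,1): clear
  edge (9,1)–(8,8): clear
  edge (8,8)–(1,1): clear
  midpoint (41/2,17) outside
  → clear
Obstacle 2 [(13,6) (16,1) (23,7) (15,10) (13,7)]:
  edge (13,6)–(16,1): clear
  edge (16,1)–(23,7): clear
  edge (23,7)–(15,10): clear
  edge (15,10)–(13,7): clear
  edge (13,7)–(13,6): clear
  midpoint (41/2,17) outside
  → clear
Obstacle 3 [(1,20) (4,13) (11,21) (7,24)]:
  edge (1,20)–(4,13): clear
  edge (4,13)–(11,21): clear
  edge (11,21)–(7,24): clear
  edge (7,24)–(1,20): clear
  midpoint (41/2,17) outside
  → clear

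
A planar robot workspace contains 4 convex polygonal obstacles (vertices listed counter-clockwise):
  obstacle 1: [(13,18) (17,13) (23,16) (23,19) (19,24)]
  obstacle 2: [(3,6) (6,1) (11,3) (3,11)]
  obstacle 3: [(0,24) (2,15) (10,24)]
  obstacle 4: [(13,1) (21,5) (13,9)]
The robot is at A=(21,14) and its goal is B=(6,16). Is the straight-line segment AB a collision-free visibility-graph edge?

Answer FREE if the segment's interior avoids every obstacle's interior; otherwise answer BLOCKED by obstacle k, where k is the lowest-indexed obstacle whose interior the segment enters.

BLOCKED by obstacle 1

Obstacle 1 [(13,18) (17,13) (23,16) (23,19) (19,24)]:
  edge (13,18)–(17,13): crosses AB
  edge (17,13)–(23,16): crosses AB
  edge (23,16)–(23,19): clear
  edge (23,19)–(19,24): clear
  edge (19,24)–(13,18): clear
  → BLOCKED
Obstacle 2 [(3,6) (6,1) (11,3) (3,11)]:
  edge (3,6)–(6,1): clear
  edge (6,1)–(11,3): clear
  edge (11,3)–(3,11): clear
  edge (3,11)–(3,6): clear
  midpoint (27/2,15) outside
  → clear
Obstacle 3 [(0,24) (2,15) (10,24)]:
  edge (0,24)–(2,15): clear
  edge (2,15)–(10,24): clear
  edge (10,24)–(0,24): clear
  midpoint (27/2,15) outside
  → clear
Obstacle 4 [(13,1) (21,5) (13,9)]:
  edge (13,1)–(21,5): clear
  edge (21,5)–(13,9): clear
  edge (13,9)–(13,1): clear
  midpoint (27/2,15) outside
  → clear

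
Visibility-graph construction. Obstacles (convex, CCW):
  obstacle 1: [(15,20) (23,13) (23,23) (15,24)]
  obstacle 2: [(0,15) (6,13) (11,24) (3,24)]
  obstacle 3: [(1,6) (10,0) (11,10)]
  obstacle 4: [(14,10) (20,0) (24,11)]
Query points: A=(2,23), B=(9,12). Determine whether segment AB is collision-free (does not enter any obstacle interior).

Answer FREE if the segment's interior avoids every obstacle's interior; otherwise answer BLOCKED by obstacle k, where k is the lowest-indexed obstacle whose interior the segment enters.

BLOCKED by obstacle 2

Obstacle 1 [(15,20) (23,13) (23,23) (15,24)]:
  edge (15,20)–(23,13): clear
  edge (23,13)–(23,23): clear
  edge (23,23)–(15,24): clear
  edge (15,24)–(15,20): clear
  midpoint (11/2,35/2) outside
  → clear
Obstacle 2 [(0,15) (6,13) (11,24) (3,24)]:
  edge (0,15)–(6,13): clear
  edge (6,13)–(11,24): crosses AB
  edge (11,24)–(3,24): clear
  edge (3,24)–(0,15): crosses AB
  → BLOCKED
Obstacle 3 [(1,6) (10,0) (11,10)]:
  edge (1,6)–(10,0): clear
  edge (10,0)–(11,10): clear
  edge (11,10)–(1,6): clear
  midpoint (11/2,35/2) outside
  → clear
Obstacle 4 [(14,10) (20,0) (24,11)]:
  edge (14,10)–(20,0): clear
  edge (20,0)–(24,11): clear
  edge (24,11)–(14,10): clear
  midpoint (11/2,35/2) outside
  → clear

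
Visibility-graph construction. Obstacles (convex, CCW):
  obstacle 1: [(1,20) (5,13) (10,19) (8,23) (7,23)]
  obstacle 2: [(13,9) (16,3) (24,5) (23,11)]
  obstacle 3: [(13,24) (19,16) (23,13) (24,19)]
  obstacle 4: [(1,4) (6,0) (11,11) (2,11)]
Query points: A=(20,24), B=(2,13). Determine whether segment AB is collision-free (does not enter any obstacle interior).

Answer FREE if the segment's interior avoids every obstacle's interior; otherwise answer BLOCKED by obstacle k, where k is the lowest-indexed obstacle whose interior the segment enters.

BLOCKED by obstacle 1

Obstacle 1 [(1,20) (5,13) (10,19) (8,23) (7,23)]:
  edge (1,20)–(5,13): crosses AB
  edge (5,13)–(10,19): crosses AB
  edge (10,19)–(8,23): clear
  edge (8,23)–(7,23): clear
  edge (7,23)–(1,20): clear
  → BLOCKED
Obstacle 2 [(13,9) (16,3) (24,5) (23,11)]:
  edge (13,9)–(16,3): clear
  edge (16,3)–(24,5): clear
  edge (24,5)–(23,11): clear
  edge (23,11)–(13,9): clear
  midpoint (11,37/2) outside
  → clear
Obstacle 3 [(13,24) (19,16) (23,13) (24,19)]:
  edge (13,24)–(19,16): crosses AB
  edge (19,16)–(23,13): clear
  edge (23,13)–(24,19): clear
  edge (24,19)–(13,24): crosses AB
  → BLOCKED
Obstacle 4 [(1,4) (6,0) (11,11) (2,11)]:
  edge (1,4)–(6,0): clear
  edge (6,0)–(11,11): clear
  edge (11,11)–(2,11): clear
  edge (2,11)–(1,4): clear
  midpoint (11,37/2) outside
  → clear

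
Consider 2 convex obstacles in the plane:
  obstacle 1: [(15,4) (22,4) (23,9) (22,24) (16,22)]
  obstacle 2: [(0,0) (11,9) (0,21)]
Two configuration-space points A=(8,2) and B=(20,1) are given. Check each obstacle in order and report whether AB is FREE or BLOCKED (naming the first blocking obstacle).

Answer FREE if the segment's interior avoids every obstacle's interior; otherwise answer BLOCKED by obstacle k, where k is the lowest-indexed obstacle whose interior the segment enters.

FREE

Obstacle 1 [(15,4) (22,4) (23,9) (22,24) (16,22)]:
  edge (15,4)–(22,4): clear
  edge (22,4)–(23,9): clear
  edge (23,9)–(22,24): clear
  edge (22,24)–(16,22): clear
  edge (16,22)–(15,4): clear
  midpoint (14,3/2) outside
  → clear
Obstacle 2 [(0,0) (11,9) (0,21)]:
  edge (0,0)–(11,9): clear
  edge (11,9)–(0,21): clear
  edge (0,21)–(0,0): clear
  midpoint (14,3/2) outside
  → clear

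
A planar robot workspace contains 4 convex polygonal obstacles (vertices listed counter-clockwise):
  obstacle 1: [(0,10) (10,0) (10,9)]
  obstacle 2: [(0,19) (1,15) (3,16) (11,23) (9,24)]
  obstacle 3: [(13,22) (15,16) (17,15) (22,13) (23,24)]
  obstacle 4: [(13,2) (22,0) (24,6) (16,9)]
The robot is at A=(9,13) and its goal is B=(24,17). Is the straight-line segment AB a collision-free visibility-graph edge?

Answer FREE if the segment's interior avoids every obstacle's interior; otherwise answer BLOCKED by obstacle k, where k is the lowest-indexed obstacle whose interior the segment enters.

BLOCKED by obstacle 3

Obstacle 1 [(0,10) (10,0) (10,9)]:
  edge (0,10)–(10,0): clear
  edge (10,0)–(10,9): clear
  edge (10,9)–(0,10): clear
  midpoint (33/2,15) outside
  → clear
Obstacle 2 [(0,19) (1,15) (3,16) (11,23) (9,24)]:
  edge (0,19)–(1,15): clear
  edge (1,15)–(3,16): clear
  edge (3,16)–(11,23): clear
  edge (11,23)–(9,24): clear
  edge (9,24)–(0,19): clear
  midpoint (33/2,15) outside
  → clear
Obstacle 3 [(13,22) (15,16) (17,15) (22,13) (23,24)]:
  edge (13,22)–(15,16): clear
  edge (15,16)–(17,15): crosses AB
  edge (17,15)–(22,13): clear
  edge (22,13)–(23,24): crosses AB
  edge (23,24)–(13,22): clear
  → BLOCKED
Obstacle 4 [(13,2) (22,0) (24,6) (16,9)]:
  edge (13,2)–(22,0): clear
  edge (22,0)–(24,6): clear
  edge (24,6)–(16,9): clear
  edge (16,9)–(13,2): clear
  midpoint (33/2,15) outside
  → clear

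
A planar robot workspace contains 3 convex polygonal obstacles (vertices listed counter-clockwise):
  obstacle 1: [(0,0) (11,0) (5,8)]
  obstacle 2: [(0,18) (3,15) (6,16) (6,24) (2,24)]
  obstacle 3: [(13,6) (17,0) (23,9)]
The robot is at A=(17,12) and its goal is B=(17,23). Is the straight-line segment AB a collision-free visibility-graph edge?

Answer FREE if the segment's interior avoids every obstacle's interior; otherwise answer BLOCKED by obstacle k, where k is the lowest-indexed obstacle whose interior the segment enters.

Obstacle 1 [(0,0) (11,0) (5,8)]:
  edge (0,0)–(11,0): clear
  edge (11,0)–(5,8): clear
  edge (5,8)–(0,0): clear
  midpoint (17,35/2) outside
  → clear
Obstacle 2 [(0,18) (3,15) (6,16) (6,24) (2,24)]:
  edge (0,18)–(3,15): clear
  edge (3,15)–(6,16): clear
  edge (6,16)–(6,24): clear
  edge (6,24)–(2,24): clear
  edge (2,24)–(0,18): clear
  midpoint (17,35/2) outside
  → clear
Obstacle 3 [(13,6) (17,0) (23,9)]:
  edge (13,6)–(17,0): clear
  edge (17,0)–(23,9): clear
  edge (23,9)–(13,6): clear
  midpoint (17,35/2) outside
  → clear

FREE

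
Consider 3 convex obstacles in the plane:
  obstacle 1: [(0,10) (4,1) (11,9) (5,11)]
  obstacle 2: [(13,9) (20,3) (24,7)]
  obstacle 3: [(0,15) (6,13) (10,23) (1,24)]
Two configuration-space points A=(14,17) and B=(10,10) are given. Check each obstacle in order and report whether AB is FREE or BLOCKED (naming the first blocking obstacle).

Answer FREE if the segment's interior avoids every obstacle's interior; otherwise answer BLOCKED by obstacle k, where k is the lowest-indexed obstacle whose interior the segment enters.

Obstacle 1 [(0,10) (4,1) (11,9) (5,11)]:
  edge (0,10)–(4,1): clear
  edge (4,1)–(11,9): clear
  edge (11,9)–(5,11): clear
  edge (5,11)–(0,10): clear
  midpoint (12,27/2) outside
  → clear
Obstacle 2 [(13,9) (20,3) (24,7)]:
  edge (13,9)–(20,3): clear
  edge (20,3)–(24,7): clear
  edge (24,7)–(13,9): clear
  midpoint (12,27/2) outside
  → clear
Obstacle 3 [(0,15) (6,13) (10,23) (1,24)]:
  edge (0,15)–(6,13): clear
  edge (6,13)–(10,23): clear
  edge (10,23)–(1,24): clear
  edge (1,24)–(0,15): clear
  midpoint (12,27/2) outside
  → clear

FREE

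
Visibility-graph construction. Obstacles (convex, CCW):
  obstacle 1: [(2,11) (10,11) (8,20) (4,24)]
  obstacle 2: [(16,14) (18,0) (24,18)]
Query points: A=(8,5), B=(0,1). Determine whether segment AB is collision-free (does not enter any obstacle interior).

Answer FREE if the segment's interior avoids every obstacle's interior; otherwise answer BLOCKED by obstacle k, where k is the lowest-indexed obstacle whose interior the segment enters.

Obstacle 1 [(2,11) (10,11) (8,20) (4,24)]:
  edge (2,11)–(10,11): clear
  edge (10,11)–(8,20): clear
  edge (8,20)–(4,24): clear
  edge (4,24)–(2,11): clear
  midpoint (4,3) outside
  → clear
Obstacle 2 [(16,14) (18,0) (24,18)]:
  edge (16,14)–(18,0): clear
  edge (18,0)–(24,18): clear
  edge (24,18)–(16,14): clear
  midpoint (4,3) outside
  → clear

FREE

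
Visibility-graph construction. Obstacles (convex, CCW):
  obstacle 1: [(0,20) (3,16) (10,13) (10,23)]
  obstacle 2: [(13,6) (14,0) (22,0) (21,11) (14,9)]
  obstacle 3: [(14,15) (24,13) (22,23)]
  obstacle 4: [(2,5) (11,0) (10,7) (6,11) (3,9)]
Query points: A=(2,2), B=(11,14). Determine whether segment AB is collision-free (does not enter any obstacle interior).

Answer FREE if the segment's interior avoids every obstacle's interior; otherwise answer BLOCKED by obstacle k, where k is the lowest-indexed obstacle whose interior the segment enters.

BLOCKED by obstacle 4

Obstacle 1 [(0,20) (3,16) (10,13) (10,23)]:
  edge (0,20)–(3,16): clear
  edge (3,16)–(10,13): clear
  edge (10,13)–(10,23): clear
  edge (10,23)–(0,20): clear
  midpoint (13/2,8) outside
  → clear
Obstacle 2 [(13,6) (14,0) (22,0) (21,11) (14,9)]:
  edge (13,6)–(14,0): clear
  edge (14,0)–(22,0): clear
  edge (22,0)–(21,11): clear
  edge (21,11)–(14,9): clear
  edge (14,9)–(13,6): clear
  midpoint (13/2,8) outside
  → clear
Obstacle 3 [(14,15) (24,13) (22,23)]:
  edge (14,15)–(24,13): clear
  edge (24,13)–(22,23): clear
  edge (22,23)–(14,15): clear
  midpoint (13/2,8) outside
  → clear
Obstacle 4 [(2,5) (11,0) (10,7) (6,11) (3,9)]:
  edge (2,5)–(11,0): crosses AB
  edge (11,0)–(10,7): clear
  edge (10,7)–(6,11): crosses AB
  edge (6,11)–(3,9): clear
  edge (3,9)–(2,5): clear
  → BLOCKED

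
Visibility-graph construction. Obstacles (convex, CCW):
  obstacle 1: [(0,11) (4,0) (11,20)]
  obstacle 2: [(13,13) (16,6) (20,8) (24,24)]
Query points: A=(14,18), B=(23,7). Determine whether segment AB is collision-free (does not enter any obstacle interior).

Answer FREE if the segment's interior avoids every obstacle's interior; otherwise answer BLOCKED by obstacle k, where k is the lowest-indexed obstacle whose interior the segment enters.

BLOCKED by obstacle 2

Obstacle 1 [(0,11) (4,0) (11,20)]:
  edge (0,11)–(4,0): clear
  edge (4,0)–(11,20): clear
  edge (11,20)–(0,11): clear
  midpoint (37/2,25/2) outside
  → clear
Obstacle 2 [(13,13) (16,6) (20,8) (24,24)]:
  edge (13,13)–(16,6): clear
  edge (16,6)–(20,8): clear
  edge (20,8)–(24,24): crosses AB
  edge (24,24)–(13,13): crosses AB
  → BLOCKED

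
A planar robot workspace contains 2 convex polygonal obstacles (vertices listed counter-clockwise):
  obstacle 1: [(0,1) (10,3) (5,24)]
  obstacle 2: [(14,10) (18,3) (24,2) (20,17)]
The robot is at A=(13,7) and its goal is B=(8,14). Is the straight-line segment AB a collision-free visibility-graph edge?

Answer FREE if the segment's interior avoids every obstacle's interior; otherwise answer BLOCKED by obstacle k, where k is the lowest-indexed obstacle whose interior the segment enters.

Obstacle 1 [(0,1) (10,3) (5,24)]:
  edge (0,1)–(10,3): clear
  edge (10,3)–(5,24): clear
  edge (5,24)–(0,1): clear
  midpoint (21/2,21/2) outside
  → clear
Obstacle 2 [(14,10) (18,3) (24,2) (20,17)]:
  edge (14,10)–(18,3): clear
  edge (18,3)–(24,2): clear
  edge (24,2)–(20,17): clear
  edge (20,17)–(14,10): clear
  midpoint (21/2,21/2) outside
  → clear

FREE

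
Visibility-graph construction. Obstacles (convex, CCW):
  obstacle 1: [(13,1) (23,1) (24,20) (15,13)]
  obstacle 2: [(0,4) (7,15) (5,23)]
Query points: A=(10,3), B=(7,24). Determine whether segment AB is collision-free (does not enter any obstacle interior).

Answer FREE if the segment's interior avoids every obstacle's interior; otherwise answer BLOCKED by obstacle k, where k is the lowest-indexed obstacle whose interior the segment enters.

Obstacle 1 [(13,1) (23,1) (24,20) (15,13)]:
  edge (13,1)–(23,1): clear
  edge (23,1)–(24,20): clear
  edge (24,20)–(15,13): clear
  edge (15,13)–(13,1): clear
  midpoint (17/2,27/2) outside
  → clear
Obstacle 2 [(0,4) (7,15) (5,23)]:
  edge (0,4)–(7,15): clear
  edge (7,15)–(5,23): clear
  edge (5,23)–(0,4): clear
  midpoint (17/2,27/2) outside
  → clear

FREE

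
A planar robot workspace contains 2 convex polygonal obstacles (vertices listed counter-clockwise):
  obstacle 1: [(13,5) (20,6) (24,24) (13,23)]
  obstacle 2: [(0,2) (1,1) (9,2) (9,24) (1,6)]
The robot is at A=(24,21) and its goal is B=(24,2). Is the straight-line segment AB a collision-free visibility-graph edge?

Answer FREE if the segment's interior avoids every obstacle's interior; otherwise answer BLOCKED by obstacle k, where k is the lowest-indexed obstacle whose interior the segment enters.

FREE

Obstacle 1 [(13,5) (20,6) (24,24) (13,23)]:
  edge (13,5)–(20,6): clear
  edge (20,6)–(24,24): clear
  edge (24,24)–(13,23): clear
  edge (13,23)–(13,5): clear
  midpoint (24,23/2) outside
  → clear
Obstacle 2 [(0,2) (1,1) (9,2) (9,24) (1,6)]:
  edge (0,2)–(1,1): clear
  edge (1,1)–(9,2): clear
  edge (9,2)–(9,24): clear
  edge (9,24)–(1,6): clear
  edge (1,6)–(0,2): clear
  midpoint (24,23/2) outside
  → clear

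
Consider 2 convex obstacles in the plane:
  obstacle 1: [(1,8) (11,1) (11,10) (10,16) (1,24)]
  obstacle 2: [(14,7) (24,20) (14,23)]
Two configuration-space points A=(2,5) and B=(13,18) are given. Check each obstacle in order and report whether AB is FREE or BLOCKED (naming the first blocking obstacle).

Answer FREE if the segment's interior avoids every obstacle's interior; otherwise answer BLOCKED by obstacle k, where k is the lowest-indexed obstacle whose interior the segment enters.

Obstacle 1 [(1,8) (11,1) (11,10) (10,16) (1,24)]:
  edge (1,8)–(11,1): crosses AB
  edge (11,1)–(11,10): clear
  edge (11,10)–(10,16): crosses AB
  edge (10,16)–(1,24): clear
  edge (1,24)–(1,8): clear
  → BLOCKED
Obstacle 2 [(14,7) (24,20) (14,23)]:
  edge (14,7)–(24,20): clear
  edge (24,20)–(14,23): clear
  edge (14,23)–(14,7): clear
  midpoint (15/2,23/2) outside
  → clear

BLOCKED by obstacle 1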